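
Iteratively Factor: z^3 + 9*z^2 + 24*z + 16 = (z + 4)*(z^2 + 5*z + 4) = (z + 1)*(z + 4)*(z + 4)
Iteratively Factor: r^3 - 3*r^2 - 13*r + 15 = (r - 5)*(r^2 + 2*r - 3) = (r - 5)*(r + 3)*(r - 1)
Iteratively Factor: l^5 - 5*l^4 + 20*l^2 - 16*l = (l)*(l^4 - 5*l^3 + 20*l - 16) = l*(l - 4)*(l^3 - l^2 - 4*l + 4) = l*(l - 4)*(l + 2)*(l^2 - 3*l + 2) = l*(l - 4)*(l - 1)*(l + 2)*(l - 2)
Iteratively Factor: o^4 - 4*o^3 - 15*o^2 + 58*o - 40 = (o - 1)*(o^3 - 3*o^2 - 18*o + 40) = (o - 2)*(o - 1)*(o^2 - o - 20) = (o - 2)*(o - 1)*(o + 4)*(o - 5)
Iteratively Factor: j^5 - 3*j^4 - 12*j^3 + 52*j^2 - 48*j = (j - 2)*(j^4 - j^3 - 14*j^2 + 24*j) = j*(j - 2)*(j^3 - j^2 - 14*j + 24) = j*(j - 2)^2*(j^2 + j - 12) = j*(j - 3)*(j - 2)^2*(j + 4)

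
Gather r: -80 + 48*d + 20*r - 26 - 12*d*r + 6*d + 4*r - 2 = 54*d + r*(24 - 12*d) - 108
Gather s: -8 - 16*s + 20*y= -16*s + 20*y - 8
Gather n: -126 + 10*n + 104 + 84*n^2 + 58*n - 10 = 84*n^2 + 68*n - 32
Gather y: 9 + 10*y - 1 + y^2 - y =y^2 + 9*y + 8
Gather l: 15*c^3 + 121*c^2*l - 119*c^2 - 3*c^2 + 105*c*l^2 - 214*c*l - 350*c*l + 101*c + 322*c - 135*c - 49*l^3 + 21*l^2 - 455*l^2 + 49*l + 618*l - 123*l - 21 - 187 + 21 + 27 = 15*c^3 - 122*c^2 + 288*c - 49*l^3 + l^2*(105*c - 434) + l*(121*c^2 - 564*c + 544) - 160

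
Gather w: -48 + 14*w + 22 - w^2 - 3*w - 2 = -w^2 + 11*w - 28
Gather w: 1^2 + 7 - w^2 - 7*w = -w^2 - 7*w + 8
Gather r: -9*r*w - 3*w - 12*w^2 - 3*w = -9*r*w - 12*w^2 - 6*w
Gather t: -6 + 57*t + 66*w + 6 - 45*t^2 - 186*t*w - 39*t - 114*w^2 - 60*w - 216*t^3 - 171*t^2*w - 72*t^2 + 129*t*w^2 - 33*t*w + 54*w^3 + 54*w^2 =-216*t^3 + t^2*(-171*w - 117) + t*(129*w^2 - 219*w + 18) + 54*w^3 - 60*w^2 + 6*w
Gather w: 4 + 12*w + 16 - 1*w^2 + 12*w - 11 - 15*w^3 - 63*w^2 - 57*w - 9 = -15*w^3 - 64*w^2 - 33*w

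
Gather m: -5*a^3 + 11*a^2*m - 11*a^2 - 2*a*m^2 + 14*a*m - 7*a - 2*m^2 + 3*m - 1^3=-5*a^3 - 11*a^2 - 7*a + m^2*(-2*a - 2) + m*(11*a^2 + 14*a + 3) - 1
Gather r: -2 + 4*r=4*r - 2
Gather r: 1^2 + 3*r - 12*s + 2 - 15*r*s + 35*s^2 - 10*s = r*(3 - 15*s) + 35*s^2 - 22*s + 3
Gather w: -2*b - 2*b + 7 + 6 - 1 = 12 - 4*b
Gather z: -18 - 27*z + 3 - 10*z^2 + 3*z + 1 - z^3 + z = -z^3 - 10*z^2 - 23*z - 14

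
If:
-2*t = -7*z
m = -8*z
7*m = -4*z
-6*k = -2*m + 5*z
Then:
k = 0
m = 0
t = 0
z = 0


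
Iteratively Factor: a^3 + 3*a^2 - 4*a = (a)*(a^2 + 3*a - 4) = a*(a + 4)*(a - 1)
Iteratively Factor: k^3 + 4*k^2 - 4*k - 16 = (k + 4)*(k^2 - 4) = (k - 2)*(k + 4)*(k + 2)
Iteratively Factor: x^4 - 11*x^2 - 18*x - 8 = (x + 2)*(x^3 - 2*x^2 - 7*x - 4) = (x - 4)*(x + 2)*(x^2 + 2*x + 1) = (x - 4)*(x + 1)*(x + 2)*(x + 1)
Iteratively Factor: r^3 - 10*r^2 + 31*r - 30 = (r - 3)*(r^2 - 7*r + 10) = (r - 3)*(r - 2)*(r - 5)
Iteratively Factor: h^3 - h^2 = (h - 1)*(h^2) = h*(h - 1)*(h)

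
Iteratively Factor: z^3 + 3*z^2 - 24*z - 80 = (z + 4)*(z^2 - z - 20) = (z - 5)*(z + 4)*(z + 4)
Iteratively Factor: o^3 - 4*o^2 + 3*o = (o - 3)*(o^2 - o) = (o - 3)*(o - 1)*(o)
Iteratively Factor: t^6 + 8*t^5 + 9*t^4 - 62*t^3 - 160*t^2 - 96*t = (t + 1)*(t^5 + 7*t^4 + 2*t^3 - 64*t^2 - 96*t) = (t - 3)*(t + 1)*(t^4 + 10*t^3 + 32*t^2 + 32*t) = (t - 3)*(t + 1)*(t + 4)*(t^3 + 6*t^2 + 8*t) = (t - 3)*(t + 1)*(t + 2)*(t + 4)*(t^2 + 4*t) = (t - 3)*(t + 1)*(t + 2)*(t + 4)^2*(t)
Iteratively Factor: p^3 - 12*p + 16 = (p - 2)*(p^2 + 2*p - 8) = (p - 2)^2*(p + 4)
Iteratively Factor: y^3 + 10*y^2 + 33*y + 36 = (y + 4)*(y^2 + 6*y + 9) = (y + 3)*(y + 4)*(y + 3)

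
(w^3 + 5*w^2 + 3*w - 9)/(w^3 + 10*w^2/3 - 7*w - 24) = 3*(w - 1)/(3*w - 8)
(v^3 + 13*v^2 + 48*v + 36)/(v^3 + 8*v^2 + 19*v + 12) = (v^2 + 12*v + 36)/(v^2 + 7*v + 12)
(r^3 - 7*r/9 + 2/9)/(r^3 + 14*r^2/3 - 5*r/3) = (3*r^2 + r - 2)/(3*r*(r + 5))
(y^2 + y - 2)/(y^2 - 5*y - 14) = (y - 1)/(y - 7)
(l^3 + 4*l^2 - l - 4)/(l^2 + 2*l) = (l^3 + 4*l^2 - l - 4)/(l*(l + 2))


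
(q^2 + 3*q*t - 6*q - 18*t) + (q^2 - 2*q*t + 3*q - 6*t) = 2*q^2 + q*t - 3*q - 24*t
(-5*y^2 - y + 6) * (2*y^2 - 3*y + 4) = -10*y^4 + 13*y^3 - 5*y^2 - 22*y + 24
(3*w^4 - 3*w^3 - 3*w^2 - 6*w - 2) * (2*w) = 6*w^5 - 6*w^4 - 6*w^3 - 12*w^2 - 4*w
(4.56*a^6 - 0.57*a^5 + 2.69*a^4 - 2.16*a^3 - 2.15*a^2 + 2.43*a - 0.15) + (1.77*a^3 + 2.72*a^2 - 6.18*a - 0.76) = 4.56*a^6 - 0.57*a^5 + 2.69*a^4 - 0.39*a^3 + 0.57*a^2 - 3.75*a - 0.91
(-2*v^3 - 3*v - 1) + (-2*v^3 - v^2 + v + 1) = -4*v^3 - v^2 - 2*v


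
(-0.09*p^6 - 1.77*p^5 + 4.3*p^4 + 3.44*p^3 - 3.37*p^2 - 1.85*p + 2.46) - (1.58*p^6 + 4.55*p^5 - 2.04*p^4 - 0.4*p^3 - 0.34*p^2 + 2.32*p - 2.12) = -1.67*p^6 - 6.32*p^5 + 6.34*p^4 + 3.84*p^3 - 3.03*p^2 - 4.17*p + 4.58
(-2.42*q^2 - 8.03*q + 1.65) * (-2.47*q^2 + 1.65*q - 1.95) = 5.9774*q^4 + 15.8411*q^3 - 12.606*q^2 + 18.381*q - 3.2175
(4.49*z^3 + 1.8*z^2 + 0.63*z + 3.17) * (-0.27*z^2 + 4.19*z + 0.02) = -1.2123*z^5 + 18.3271*z^4 + 7.4617*z^3 + 1.8198*z^2 + 13.2949*z + 0.0634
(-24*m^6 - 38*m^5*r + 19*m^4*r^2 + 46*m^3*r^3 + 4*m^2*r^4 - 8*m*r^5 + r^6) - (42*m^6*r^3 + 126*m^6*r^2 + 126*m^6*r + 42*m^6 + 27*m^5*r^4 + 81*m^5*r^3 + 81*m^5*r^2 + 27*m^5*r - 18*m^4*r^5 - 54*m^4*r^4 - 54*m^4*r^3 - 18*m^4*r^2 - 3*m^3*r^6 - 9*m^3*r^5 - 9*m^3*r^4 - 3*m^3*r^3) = -42*m^6*r^3 - 126*m^6*r^2 - 126*m^6*r - 66*m^6 - 27*m^5*r^4 - 81*m^5*r^3 - 81*m^5*r^2 - 65*m^5*r + 18*m^4*r^5 + 54*m^4*r^4 + 54*m^4*r^3 + 37*m^4*r^2 + 3*m^3*r^6 + 9*m^3*r^5 + 9*m^3*r^4 + 49*m^3*r^3 + 4*m^2*r^4 - 8*m*r^5 + r^6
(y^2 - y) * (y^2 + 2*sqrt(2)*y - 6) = y^4 - y^3 + 2*sqrt(2)*y^3 - 6*y^2 - 2*sqrt(2)*y^2 + 6*y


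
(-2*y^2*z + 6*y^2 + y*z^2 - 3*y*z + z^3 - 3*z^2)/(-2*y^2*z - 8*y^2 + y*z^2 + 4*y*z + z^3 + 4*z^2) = (z - 3)/(z + 4)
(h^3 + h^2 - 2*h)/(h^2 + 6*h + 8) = h*(h - 1)/(h + 4)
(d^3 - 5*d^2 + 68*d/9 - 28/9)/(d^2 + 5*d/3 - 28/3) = (3*d^2 - 8*d + 4)/(3*(d + 4))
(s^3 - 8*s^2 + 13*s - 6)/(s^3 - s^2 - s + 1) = (s - 6)/(s + 1)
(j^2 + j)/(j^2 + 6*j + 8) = j*(j + 1)/(j^2 + 6*j + 8)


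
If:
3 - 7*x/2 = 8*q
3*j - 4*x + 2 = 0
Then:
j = 4*x/3 - 2/3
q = 3/8 - 7*x/16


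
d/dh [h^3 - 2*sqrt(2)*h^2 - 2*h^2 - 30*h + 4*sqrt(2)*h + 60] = 3*h^2 - 4*sqrt(2)*h - 4*h - 30 + 4*sqrt(2)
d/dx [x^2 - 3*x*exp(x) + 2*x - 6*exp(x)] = -3*x*exp(x) + 2*x - 9*exp(x) + 2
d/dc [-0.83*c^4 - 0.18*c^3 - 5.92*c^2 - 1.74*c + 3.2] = -3.32*c^3 - 0.54*c^2 - 11.84*c - 1.74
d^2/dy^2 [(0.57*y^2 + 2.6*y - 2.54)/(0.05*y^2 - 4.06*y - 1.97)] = (1.73472347597681e-18*y^4 + 0.24442*y^3 + 0.298770000000001*y^2 + 4.63031999999997*y - 121.403482)/(0.000125*y^6 - 0.03045*y^5 + 2.457765*y^4 - 64.523956*y^3 - 96.835941*y^2 - 47.269362*y - 7.645373)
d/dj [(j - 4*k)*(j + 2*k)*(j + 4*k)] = 3*j^2 + 4*j*k - 16*k^2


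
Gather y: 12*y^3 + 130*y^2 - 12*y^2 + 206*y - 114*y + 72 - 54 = 12*y^3 + 118*y^2 + 92*y + 18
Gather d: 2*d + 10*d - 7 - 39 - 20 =12*d - 66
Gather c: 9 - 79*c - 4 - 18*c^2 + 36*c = -18*c^2 - 43*c + 5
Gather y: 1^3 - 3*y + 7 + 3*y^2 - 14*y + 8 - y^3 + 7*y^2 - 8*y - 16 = -y^3 + 10*y^2 - 25*y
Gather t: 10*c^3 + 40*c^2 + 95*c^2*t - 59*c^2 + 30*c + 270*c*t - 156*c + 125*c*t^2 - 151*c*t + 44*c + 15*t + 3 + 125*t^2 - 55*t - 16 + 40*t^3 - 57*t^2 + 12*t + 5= 10*c^3 - 19*c^2 - 82*c + 40*t^3 + t^2*(125*c + 68) + t*(95*c^2 + 119*c - 28) - 8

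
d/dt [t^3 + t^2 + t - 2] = 3*t^2 + 2*t + 1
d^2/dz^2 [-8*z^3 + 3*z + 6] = -48*z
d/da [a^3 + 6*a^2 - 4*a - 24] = 3*a^2 + 12*a - 4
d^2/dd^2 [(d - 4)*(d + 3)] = 2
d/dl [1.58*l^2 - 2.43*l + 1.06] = 3.16*l - 2.43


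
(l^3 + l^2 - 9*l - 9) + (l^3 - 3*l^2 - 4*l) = 2*l^3 - 2*l^2 - 13*l - 9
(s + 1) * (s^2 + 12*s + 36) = s^3 + 13*s^2 + 48*s + 36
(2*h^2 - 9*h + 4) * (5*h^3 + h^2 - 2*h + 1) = 10*h^5 - 43*h^4 + 7*h^3 + 24*h^2 - 17*h + 4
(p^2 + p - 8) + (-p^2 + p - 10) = 2*p - 18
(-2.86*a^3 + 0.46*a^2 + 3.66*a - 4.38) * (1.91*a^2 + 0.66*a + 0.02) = -5.4626*a^5 - 1.009*a^4 + 7.237*a^3 - 5.941*a^2 - 2.8176*a - 0.0876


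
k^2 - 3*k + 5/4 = (k - 5/2)*(k - 1/2)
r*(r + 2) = r^2 + 2*r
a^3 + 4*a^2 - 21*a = a*(a - 3)*(a + 7)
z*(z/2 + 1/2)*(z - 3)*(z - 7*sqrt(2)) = z^4/2 - 7*sqrt(2)*z^3/2 - z^3 - 3*z^2/2 + 7*sqrt(2)*z^2 + 21*sqrt(2)*z/2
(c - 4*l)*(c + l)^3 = c^4 - c^3*l - 9*c^2*l^2 - 11*c*l^3 - 4*l^4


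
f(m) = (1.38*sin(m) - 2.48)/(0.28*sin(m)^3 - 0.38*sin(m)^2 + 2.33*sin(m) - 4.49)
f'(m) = (1.38*sin(m) - 2.48)*(-0.84*sin(m)^2*cos(m) + 0.76*sin(m)*cos(m) - 2.33*cos(m))/(0.28*sin(m)^3 - 0.38*sin(m)^2 + 2.33*sin(m) - 4.49)^2 + 1.38*cos(m)/(0.28*sin(m)^3 - 0.38*sin(m)^2 + 2.33*sin(m) - 4.49)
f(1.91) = 0.49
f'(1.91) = 0.03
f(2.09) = 0.50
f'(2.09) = 0.04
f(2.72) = 0.53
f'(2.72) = 0.06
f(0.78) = 0.51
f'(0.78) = -0.06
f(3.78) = 0.54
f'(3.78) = -0.04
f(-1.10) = 0.52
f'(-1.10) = 0.04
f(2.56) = 0.53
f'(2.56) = 0.06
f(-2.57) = 0.55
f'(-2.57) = -0.04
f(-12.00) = 0.53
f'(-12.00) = -0.06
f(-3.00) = 0.55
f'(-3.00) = 0.00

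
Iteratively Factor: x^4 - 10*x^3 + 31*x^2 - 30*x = (x - 3)*(x^3 - 7*x^2 + 10*x) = (x - 3)*(x - 2)*(x^2 - 5*x) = x*(x - 3)*(x - 2)*(x - 5)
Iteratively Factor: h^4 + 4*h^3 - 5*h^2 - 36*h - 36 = (h + 3)*(h^3 + h^2 - 8*h - 12) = (h - 3)*(h + 3)*(h^2 + 4*h + 4) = (h - 3)*(h + 2)*(h + 3)*(h + 2)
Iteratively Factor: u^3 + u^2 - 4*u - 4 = (u + 2)*(u^2 - u - 2) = (u + 1)*(u + 2)*(u - 2)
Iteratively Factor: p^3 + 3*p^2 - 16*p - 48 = (p - 4)*(p^2 + 7*p + 12) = (p - 4)*(p + 4)*(p + 3)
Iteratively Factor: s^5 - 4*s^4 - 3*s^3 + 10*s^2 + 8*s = (s)*(s^4 - 4*s^3 - 3*s^2 + 10*s + 8) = s*(s - 2)*(s^3 - 2*s^2 - 7*s - 4) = s*(s - 4)*(s - 2)*(s^2 + 2*s + 1) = s*(s - 4)*(s - 2)*(s + 1)*(s + 1)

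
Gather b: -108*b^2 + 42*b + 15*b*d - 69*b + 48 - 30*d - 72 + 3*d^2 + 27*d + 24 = -108*b^2 + b*(15*d - 27) + 3*d^2 - 3*d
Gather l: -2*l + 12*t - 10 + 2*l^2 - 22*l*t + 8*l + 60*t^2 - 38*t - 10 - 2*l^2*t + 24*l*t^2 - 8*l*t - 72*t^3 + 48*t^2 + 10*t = l^2*(2 - 2*t) + l*(24*t^2 - 30*t + 6) - 72*t^3 + 108*t^2 - 16*t - 20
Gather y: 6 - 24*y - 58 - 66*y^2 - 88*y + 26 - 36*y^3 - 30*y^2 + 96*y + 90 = -36*y^3 - 96*y^2 - 16*y + 64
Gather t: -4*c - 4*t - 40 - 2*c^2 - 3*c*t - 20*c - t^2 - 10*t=-2*c^2 - 24*c - t^2 + t*(-3*c - 14) - 40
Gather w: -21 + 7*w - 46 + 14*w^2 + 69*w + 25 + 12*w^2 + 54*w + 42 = 26*w^2 + 130*w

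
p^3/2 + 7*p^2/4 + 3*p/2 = p*(p/2 + 1)*(p + 3/2)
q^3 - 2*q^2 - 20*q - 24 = (q - 6)*(q + 2)^2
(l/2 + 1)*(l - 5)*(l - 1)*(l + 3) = l^4/2 - l^3/2 - 19*l^2/2 - 11*l/2 + 15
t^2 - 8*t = t*(t - 8)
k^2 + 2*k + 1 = (k + 1)^2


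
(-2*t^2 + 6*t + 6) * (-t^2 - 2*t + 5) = 2*t^4 - 2*t^3 - 28*t^2 + 18*t + 30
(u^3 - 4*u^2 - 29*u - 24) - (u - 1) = u^3 - 4*u^2 - 30*u - 23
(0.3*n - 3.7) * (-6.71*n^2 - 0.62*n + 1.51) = -2.013*n^3 + 24.641*n^2 + 2.747*n - 5.587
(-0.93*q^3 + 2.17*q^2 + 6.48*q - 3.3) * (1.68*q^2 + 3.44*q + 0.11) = -1.5624*q^5 + 0.4464*q^4 + 18.2489*q^3 + 16.9859*q^2 - 10.6392*q - 0.363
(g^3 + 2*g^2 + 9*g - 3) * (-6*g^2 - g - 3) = -6*g^5 - 13*g^4 - 59*g^3 + 3*g^2 - 24*g + 9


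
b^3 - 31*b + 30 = (b - 5)*(b - 1)*(b + 6)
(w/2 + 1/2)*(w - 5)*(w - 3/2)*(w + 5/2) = w^4/2 - 3*w^3/2 - 51*w^2/8 + 5*w + 75/8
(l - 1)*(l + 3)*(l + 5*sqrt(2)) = l^3 + 2*l^2 + 5*sqrt(2)*l^2 - 3*l + 10*sqrt(2)*l - 15*sqrt(2)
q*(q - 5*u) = q^2 - 5*q*u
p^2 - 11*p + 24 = (p - 8)*(p - 3)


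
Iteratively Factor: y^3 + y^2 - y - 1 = (y + 1)*(y^2 - 1) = (y + 1)^2*(y - 1)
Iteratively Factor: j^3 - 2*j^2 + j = (j - 1)*(j^2 - j) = j*(j - 1)*(j - 1)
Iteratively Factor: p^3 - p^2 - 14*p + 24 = (p + 4)*(p^2 - 5*p + 6) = (p - 2)*(p + 4)*(p - 3)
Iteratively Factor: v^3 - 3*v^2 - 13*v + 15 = (v - 1)*(v^2 - 2*v - 15) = (v - 5)*(v - 1)*(v + 3)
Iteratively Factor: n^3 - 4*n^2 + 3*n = (n)*(n^2 - 4*n + 3) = n*(n - 3)*(n - 1)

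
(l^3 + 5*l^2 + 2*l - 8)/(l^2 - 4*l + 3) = (l^2 + 6*l + 8)/(l - 3)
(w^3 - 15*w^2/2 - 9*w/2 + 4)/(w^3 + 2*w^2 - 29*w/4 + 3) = 2*(w^2 - 7*w - 8)/(2*w^2 + 5*w - 12)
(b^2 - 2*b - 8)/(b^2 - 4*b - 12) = (b - 4)/(b - 6)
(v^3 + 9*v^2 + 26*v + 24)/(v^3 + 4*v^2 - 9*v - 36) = (v + 2)/(v - 3)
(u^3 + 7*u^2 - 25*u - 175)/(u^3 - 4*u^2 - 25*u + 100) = (u + 7)/(u - 4)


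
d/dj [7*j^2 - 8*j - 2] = 14*j - 8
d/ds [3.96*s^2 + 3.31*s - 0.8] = 7.92*s + 3.31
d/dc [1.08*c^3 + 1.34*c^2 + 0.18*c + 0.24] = 3.24*c^2 + 2.68*c + 0.18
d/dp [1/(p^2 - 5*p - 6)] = (5 - 2*p)/(-p^2 + 5*p + 6)^2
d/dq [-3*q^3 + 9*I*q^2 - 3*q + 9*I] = -9*q^2 + 18*I*q - 3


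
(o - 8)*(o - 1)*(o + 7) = o^3 - 2*o^2 - 55*o + 56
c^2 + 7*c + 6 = (c + 1)*(c + 6)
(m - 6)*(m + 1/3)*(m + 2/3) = m^3 - 5*m^2 - 52*m/9 - 4/3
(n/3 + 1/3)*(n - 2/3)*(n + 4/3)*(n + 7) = n^4/3 + 26*n^3/9 + 103*n^2/27 - 22*n/27 - 56/27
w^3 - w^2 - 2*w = w*(w - 2)*(w + 1)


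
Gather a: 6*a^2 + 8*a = 6*a^2 + 8*a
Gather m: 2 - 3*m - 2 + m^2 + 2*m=m^2 - m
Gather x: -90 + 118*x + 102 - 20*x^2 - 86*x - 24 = -20*x^2 + 32*x - 12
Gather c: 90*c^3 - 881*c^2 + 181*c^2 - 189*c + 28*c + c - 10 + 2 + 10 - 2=90*c^3 - 700*c^2 - 160*c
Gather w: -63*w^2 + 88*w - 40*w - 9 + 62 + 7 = -63*w^2 + 48*w + 60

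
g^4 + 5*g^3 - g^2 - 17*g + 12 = (g - 1)^2*(g + 3)*(g + 4)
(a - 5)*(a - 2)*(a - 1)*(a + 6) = a^4 - 2*a^3 - 31*a^2 + 92*a - 60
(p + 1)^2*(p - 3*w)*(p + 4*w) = p^4 + p^3*w + 2*p^3 - 12*p^2*w^2 + 2*p^2*w + p^2 - 24*p*w^2 + p*w - 12*w^2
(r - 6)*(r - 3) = r^2 - 9*r + 18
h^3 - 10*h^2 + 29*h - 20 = (h - 5)*(h - 4)*(h - 1)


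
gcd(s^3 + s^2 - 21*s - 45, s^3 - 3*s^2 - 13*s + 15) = s^2 - 2*s - 15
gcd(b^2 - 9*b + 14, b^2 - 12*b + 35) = b - 7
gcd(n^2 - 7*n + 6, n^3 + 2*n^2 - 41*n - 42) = n - 6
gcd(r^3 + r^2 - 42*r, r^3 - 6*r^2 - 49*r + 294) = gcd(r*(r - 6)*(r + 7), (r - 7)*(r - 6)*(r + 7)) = r^2 + r - 42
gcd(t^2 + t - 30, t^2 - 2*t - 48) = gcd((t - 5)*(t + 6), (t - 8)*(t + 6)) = t + 6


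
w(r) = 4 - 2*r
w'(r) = -2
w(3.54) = -3.08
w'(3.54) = -2.00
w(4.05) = -4.10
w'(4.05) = -2.00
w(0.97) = 2.06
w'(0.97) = -2.00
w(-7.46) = 18.92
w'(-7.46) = -2.00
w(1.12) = 1.76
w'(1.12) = -2.00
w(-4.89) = 13.78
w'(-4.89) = -2.00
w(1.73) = 0.54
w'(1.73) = -2.00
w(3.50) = -3.00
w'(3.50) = -2.00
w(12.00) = -20.00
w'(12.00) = -2.00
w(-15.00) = 34.00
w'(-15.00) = -2.00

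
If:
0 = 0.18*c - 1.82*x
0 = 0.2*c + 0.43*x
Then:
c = 0.00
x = 0.00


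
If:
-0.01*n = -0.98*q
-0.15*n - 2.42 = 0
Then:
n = -16.13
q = -0.16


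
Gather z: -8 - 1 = -9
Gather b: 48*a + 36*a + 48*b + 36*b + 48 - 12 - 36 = 84*a + 84*b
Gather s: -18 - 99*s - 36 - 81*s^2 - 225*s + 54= -81*s^2 - 324*s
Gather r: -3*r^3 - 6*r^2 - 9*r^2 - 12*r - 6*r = -3*r^3 - 15*r^2 - 18*r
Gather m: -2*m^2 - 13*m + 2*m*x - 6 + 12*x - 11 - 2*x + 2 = -2*m^2 + m*(2*x - 13) + 10*x - 15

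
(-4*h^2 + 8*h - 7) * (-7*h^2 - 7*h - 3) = 28*h^4 - 28*h^3 + 5*h^2 + 25*h + 21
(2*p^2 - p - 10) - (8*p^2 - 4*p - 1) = -6*p^2 + 3*p - 9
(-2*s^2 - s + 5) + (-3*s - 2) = -2*s^2 - 4*s + 3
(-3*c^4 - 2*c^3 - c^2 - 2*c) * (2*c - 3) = -6*c^5 + 5*c^4 + 4*c^3 - c^2 + 6*c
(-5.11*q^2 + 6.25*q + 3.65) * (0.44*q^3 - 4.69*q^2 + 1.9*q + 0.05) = -2.2484*q^5 + 26.7159*q^4 - 37.4155*q^3 - 5.499*q^2 + 7.2475*q + 0.1825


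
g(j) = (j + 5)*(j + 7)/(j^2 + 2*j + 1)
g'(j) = (-2*j - 2)*(j + 5)*(j + 7)/(j^2 + 2*j + 1)^2 + (j + 5)/(j^2 + 2*j + 1) + (j + 7)/(j^2 + 2*j + 1)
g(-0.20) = 51.00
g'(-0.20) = -109.38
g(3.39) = 4.52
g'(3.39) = -1.09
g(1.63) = 8.27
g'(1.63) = -4.08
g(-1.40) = 126.00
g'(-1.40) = 687.50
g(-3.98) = 0.35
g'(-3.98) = 0.69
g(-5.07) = -0.01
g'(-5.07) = 0.11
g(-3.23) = 1.34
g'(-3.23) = 2.32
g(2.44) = 5.94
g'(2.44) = -2.02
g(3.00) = 5.00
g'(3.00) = -1.38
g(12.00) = 1.91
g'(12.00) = -0.08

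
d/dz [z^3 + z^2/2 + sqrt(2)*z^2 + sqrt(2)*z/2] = 3*z^2 + z + 2*sqrt(2)*z + sqrt(2)/2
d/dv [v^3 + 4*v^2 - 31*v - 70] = 3*v^2 + 8*v - 31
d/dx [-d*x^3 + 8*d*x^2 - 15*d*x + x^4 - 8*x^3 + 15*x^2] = -3*d*x^2 + 16*d*x - 15*d + 4*x^3 - 24*x^2 + 30*x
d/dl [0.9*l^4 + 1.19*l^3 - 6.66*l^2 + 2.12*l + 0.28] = 3.6*l^3 + 3.57*l^2 - 13.32*l + 2.12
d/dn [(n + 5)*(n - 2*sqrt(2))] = 2*n - 2*sqrt(2) + 5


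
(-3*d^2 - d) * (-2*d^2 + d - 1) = 6*d^4 - d^3 + 2*d^2 + d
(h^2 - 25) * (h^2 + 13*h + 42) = h^4 + 13*h^3 + 17*h^2 - 325*h - 1050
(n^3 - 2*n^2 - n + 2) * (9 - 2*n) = -2*n^4 + 13*n^3 - 16*n^2 - 13*n + 18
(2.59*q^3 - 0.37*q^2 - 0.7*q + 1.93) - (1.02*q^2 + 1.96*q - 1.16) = 2.59*q^3 - 1.39*q^2 - 2.66*q + 3.09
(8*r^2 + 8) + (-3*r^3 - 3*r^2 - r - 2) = -3*r^3 + 5*r^2 - r + 6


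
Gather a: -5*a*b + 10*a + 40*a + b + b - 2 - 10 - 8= a*(50 - 5*b) + 2*b - 20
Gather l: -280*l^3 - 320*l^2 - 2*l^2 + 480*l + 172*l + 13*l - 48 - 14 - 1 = -280*l^3 - 322*l^2 + 665*l - 63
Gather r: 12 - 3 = 9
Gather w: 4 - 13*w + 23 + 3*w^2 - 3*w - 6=3*w^2 - 16*w + 21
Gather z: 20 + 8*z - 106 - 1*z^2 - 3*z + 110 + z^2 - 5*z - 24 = 0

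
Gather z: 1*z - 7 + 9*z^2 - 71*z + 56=9*z^2 - 70*z + 49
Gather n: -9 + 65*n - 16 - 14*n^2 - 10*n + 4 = -14*n^2 + 55*n - 21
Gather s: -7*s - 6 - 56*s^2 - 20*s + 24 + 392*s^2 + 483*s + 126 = 336*s^2 + 456*s + 144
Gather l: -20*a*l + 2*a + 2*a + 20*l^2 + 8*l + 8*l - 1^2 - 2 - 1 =4*a + 20*l^2 + l*(16 - 20*a) - 4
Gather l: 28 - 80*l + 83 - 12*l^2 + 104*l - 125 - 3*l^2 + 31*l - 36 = -15*l^2 + 55*l - 50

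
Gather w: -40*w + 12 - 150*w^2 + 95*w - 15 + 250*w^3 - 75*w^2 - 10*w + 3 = 250*w^3 - 225*w^2 + 45*w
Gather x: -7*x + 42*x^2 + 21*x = 42*x^2 + 14*x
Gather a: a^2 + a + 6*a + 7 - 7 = a^2 + 7*a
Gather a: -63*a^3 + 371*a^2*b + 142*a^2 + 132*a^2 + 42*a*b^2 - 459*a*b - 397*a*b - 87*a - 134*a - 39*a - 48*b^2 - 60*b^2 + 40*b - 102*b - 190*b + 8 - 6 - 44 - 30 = -63*a^3 + a^2*(371*b + 274) + a*(42*b^2 - 856*b - 260) - 108*b^2 - 252*b - 72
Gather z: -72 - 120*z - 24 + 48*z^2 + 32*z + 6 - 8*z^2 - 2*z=40*z^2 - 90*z - 90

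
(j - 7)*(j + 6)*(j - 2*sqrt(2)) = j^3 - 2*sqrt(2)*j^2 - j^2 - 42*j + 2*sqrt(2)*j + 84*sqrt(2)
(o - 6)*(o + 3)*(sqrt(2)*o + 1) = sqrt(2)*o^3 - 3*sqrt(2)*o^2 + o^2 - 18*sqrt(2)*o - 3*o - 18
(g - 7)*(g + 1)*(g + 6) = g^3 - 43*g - 42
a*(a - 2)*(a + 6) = a^3 + 4*a^2 - 12*a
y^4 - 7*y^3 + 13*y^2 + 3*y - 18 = (y - 3)^2*(y - 2)*(y + 1)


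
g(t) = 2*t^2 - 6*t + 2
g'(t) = 4*t - 6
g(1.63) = -2.47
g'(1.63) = 0.52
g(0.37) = 0.05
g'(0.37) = -4.52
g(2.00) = -2.00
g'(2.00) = 2.00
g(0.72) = -1.28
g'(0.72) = -3.12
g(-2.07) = 22.99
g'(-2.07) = -14.28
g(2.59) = -0.12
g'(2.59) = 4.36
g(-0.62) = 6.49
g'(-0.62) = -8.48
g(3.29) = 3.91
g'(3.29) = 7.16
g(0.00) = 2.00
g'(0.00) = -6.00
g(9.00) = 110.00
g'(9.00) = 30.00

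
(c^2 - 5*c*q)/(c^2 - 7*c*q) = (c - 5*q)/(c - 7*q)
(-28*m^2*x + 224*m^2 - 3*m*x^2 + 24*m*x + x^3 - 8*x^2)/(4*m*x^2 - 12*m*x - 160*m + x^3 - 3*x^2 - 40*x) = (-7*m + x)/(x + 5)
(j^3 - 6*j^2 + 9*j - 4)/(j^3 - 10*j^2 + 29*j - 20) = (j - 1)/(j - 5)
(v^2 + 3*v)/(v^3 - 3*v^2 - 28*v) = (v + 3)/(v^2 - 3*v - 28)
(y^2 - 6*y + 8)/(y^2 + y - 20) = (y - 2)/(y + 5)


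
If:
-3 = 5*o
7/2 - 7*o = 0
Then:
No Solution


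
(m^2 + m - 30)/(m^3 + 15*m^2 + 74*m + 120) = (m - 5)/(m^2 + 9*m + 20)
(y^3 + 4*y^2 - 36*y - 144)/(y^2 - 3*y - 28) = (y^2 - 36)/(y - 7)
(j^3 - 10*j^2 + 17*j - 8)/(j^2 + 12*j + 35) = (j^3 - 10*j^2 + 17*j - 8)/(j^2 + 12*j + 35)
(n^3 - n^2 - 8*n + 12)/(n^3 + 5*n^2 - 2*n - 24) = (n - 2)/(n + 4)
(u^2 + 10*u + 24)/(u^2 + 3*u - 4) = (u + 6)/(u - 1)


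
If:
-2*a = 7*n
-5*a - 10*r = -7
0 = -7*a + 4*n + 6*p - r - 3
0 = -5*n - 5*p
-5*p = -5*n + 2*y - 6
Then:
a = -259/415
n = 74/415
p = -74/415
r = 84/83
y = 323/83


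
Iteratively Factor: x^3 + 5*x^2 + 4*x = (x)*(x^2 + 5*x + 4) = x*(x + 4)*(x + 1)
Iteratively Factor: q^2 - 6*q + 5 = (q - 5)*(q - 1)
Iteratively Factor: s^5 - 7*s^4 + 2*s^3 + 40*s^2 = (s)*(s^4 - 7*s^3 + 2*s^2 + 40*s) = s*(s - 4)*(s^3 - 3*s^2 - 10*s) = s*(s - 5)*(s - 4)*(s^2 + 2*s) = s^2*(s - 5)*(s - 4)*(s + 2)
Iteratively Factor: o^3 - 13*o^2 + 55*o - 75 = (o - 3)*(o^2 - 10*o + 25) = (o - 5)*(o - 3)*(o - 5)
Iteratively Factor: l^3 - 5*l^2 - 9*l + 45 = (l - 3)*(l^2 - 2*l - 15) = (l - 3)*(l + 3)*(l - 5)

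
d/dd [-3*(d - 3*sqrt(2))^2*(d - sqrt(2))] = -9*d^2 + 42*sqrt(2)*d - 90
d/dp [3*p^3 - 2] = 9*p^2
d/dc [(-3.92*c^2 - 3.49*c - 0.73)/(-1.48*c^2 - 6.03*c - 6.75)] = (18.4724*c^2 + 50.7592*c + 19.1556)/(2.1904*c^4 + 17.8488*c^3 + 56.3409*c^2 + 81.405*c + 45.5625)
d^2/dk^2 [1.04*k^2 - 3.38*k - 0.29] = 2.08000000000000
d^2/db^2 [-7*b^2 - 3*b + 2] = -14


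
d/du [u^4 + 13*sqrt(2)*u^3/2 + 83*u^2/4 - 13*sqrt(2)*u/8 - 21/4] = 4*u^3 + 39*sqrt(2)*u^2/2 + 83*u/2 - 13*sqrt(2)/8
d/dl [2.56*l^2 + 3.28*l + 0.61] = 5.12*l + 3.28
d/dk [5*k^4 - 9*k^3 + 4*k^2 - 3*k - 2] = 20*k^3 - 27*k^2 + 8*k - 3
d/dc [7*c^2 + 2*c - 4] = 14*c + 2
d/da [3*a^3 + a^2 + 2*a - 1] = 9*a^2 + 2*a + 2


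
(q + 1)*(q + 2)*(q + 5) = q^3 + 8*q^2 + 17*q + 10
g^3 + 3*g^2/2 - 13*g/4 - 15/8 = (g - 3/2)*(g + 1/2)*(g + 5/2)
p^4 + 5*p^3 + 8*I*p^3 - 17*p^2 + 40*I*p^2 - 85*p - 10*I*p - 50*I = (p + 5)*(p + I)*(p + 2*I)*(p + 5*I)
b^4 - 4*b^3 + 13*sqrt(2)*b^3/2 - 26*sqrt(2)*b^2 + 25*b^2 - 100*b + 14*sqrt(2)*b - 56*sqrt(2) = (b - 4)*(b + sqrt(2))*(b + 2*sqrt(2))*(b + 7*sqrt(2)/2)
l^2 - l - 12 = (l - 4)*(l + 3)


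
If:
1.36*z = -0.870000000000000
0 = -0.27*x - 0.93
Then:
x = -3.44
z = -0.64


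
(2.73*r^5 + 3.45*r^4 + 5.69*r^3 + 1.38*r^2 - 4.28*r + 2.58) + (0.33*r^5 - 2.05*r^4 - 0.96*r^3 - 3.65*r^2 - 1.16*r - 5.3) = 3.06*r^5 + 1.4*r^4 + 4.73*r^3 - 2.27*r^2 - 5.44*r - 2.72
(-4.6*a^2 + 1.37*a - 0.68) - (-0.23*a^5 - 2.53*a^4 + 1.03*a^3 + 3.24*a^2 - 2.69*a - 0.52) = 0.23*a^5 + 2.53*a^4 - 1.03*a^3 - 7.84*a^2 + 4.06*a - 0.16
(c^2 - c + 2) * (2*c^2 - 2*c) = 2*c^4 - 4*c^3 + 6*c^2 - 4*c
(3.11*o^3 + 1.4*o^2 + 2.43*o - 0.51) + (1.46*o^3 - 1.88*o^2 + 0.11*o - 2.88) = 4.57*o^3 - 0.48*o^2 + 2.54*o - 3.39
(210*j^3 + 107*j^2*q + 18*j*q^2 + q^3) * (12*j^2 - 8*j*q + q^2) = 2520*j^5 - 396*j^4*q - 430*j^3*q^2 - 25*j^2*q^3 + 10*j*q^4 + q^5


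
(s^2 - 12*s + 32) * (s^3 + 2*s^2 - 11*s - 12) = s^5 - 10*s^4 - 3*s^3 + 184*s^2 - 208*s - 384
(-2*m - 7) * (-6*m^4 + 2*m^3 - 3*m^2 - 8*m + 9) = 12*m^5 + 38*m^4 - 8*m^3 + 37*m^2 + 38*m - 63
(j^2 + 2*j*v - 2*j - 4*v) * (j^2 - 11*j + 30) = j^4 + 2*j^3*v - 13*j^3 - 26*j^2*v + 52*j^2 + 104*j*v - 60*j - 120*v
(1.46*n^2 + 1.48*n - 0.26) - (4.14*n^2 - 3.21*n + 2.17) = -2.68*n^2 + 4.69*n - 2.43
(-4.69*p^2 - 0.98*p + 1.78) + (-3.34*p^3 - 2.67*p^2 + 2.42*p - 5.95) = -3.34*p^3 - 7.36*p^2 + 1.44*p - 4.17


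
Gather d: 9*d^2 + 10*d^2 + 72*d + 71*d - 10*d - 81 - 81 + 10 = 19*d^2 + 133*d - 152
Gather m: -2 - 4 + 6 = 0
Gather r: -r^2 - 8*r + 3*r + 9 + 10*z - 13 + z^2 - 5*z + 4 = -r^2 - 5*r + z^2 + 5*z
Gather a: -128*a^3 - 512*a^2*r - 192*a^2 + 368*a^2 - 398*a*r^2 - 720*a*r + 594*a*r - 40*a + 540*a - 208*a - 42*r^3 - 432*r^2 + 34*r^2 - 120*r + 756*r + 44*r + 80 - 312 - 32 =-128*a^3 + a^2*(176 - 512*r) + a*(-398*r^2 - 126*r + 292) - 42*r^3 - 398*r^2 + 680*r - 264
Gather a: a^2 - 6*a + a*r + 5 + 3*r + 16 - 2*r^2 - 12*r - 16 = a^2 + a*(r - 6) - 2*r^2 - 9*r + 5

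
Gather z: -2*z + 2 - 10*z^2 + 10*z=-10*z^2 + 8*z + 2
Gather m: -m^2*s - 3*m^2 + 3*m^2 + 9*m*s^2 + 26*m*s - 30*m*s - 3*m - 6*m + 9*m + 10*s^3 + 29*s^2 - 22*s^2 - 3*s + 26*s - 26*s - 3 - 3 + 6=-m^2*s + m*(9*s^2 - 4*s) + 10*s^3 + 7*s^2 - 3*s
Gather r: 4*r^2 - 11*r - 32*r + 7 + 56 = 4*r^2 - 43*r + 63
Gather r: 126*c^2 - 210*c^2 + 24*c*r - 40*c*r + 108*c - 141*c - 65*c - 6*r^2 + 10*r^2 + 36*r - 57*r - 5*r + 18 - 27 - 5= -84*c^2 - 98*c + 4*r^2 + r*(-16*c - 26) - 14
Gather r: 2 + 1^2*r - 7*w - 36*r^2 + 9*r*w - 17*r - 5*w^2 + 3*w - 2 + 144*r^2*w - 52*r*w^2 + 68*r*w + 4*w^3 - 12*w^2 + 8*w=r^2*(144*w - 36) + r*(-52*w^2 + 77*w - 16) + 4*w^3 - 17*w^2 + 4*w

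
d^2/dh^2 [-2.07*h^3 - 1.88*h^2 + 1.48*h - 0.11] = -12.42*h - 3.76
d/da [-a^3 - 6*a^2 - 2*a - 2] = -3*a^2 - 12*a - 2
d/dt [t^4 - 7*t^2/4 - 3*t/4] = 4*t^3 - 7*t/2 - 3/4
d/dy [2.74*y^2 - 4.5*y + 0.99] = 5.48*y - 4.5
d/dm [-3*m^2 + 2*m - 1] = 2 - 6*m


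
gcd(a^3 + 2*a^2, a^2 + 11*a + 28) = 1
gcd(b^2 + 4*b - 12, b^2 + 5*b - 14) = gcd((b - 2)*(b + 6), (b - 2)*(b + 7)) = b - 2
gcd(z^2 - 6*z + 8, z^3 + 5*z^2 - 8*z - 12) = z - 2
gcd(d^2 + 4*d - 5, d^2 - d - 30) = d + 5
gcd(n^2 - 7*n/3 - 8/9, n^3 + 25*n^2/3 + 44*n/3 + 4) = n + 1/3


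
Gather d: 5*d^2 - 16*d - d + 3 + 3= 5*d^2 - 17*d + 6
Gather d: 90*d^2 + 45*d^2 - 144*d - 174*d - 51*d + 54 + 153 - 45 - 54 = 135*d^2 - 369*d + 108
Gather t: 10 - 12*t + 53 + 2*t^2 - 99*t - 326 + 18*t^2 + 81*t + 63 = 20*t^2 - 30*t - 200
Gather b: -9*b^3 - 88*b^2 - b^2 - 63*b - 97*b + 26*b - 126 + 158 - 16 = -9*b^3 - 89*b^2 - 134*b + 16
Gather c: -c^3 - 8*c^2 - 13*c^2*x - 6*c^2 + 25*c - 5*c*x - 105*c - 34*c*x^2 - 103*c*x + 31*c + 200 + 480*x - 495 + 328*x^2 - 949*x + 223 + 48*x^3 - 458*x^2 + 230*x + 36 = -c^3 + c^2*(-13*x - 14) + c*(-34*x^2 - 108*x - 49) + 48*x^3 - 130*x^2 - 239*x - 36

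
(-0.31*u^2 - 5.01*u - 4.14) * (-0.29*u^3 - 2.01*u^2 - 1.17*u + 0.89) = 0.0899*u^5 + 2.076*u^4 + 11.6334*u^3 + 13.9072*u^2 + 0.384899999999999*u - 3.6846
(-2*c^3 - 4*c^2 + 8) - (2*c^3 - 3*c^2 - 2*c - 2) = -4*c^3 - c^2 + 2*c + 10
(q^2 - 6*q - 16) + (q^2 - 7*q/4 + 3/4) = 2*q^2 - 31*q/4 - 61/4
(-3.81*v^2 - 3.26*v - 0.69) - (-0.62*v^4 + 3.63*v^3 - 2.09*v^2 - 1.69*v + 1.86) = 0.62*v^4 - 3.63*v^3 - 1.72*v^2 - 1.57*v - 2.55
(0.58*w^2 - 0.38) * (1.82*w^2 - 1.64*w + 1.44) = 1.0556*w^4 - 0.9512*w^3 + 0.1436*w^2 + 0.6232*w - 0.5472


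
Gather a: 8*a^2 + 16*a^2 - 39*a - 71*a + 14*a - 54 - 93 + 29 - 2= 24*a^2 - 96*a - 120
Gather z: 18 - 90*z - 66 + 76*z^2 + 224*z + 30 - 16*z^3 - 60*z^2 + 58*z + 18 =-16*z^3 + 16*z^2 + 192*z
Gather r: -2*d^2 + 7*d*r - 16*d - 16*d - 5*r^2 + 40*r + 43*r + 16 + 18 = -2*d^2 - 32*d - 5*r^2 + r*(7*d + 83) + 34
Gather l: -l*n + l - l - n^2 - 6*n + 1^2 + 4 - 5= -l*n - n^2 - 6*n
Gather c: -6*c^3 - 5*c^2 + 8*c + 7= -6*c^3 - 5*c^2 + 8*c + 7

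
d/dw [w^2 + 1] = 2*w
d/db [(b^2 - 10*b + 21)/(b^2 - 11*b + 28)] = -1/(b^2 - 8*b + 16)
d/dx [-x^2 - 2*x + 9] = -2*x - 2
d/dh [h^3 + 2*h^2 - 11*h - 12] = 3*h^2 + 4*h - 11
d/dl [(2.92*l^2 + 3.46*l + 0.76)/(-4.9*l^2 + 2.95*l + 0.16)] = (25.568*l^2 + 8.3824*l - 1.6884)/(24.01*l^4 - 28.91*l^3 + 7.1345*l^2 + 0.944*l + 0.0256)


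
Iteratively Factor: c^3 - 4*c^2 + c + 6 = (c - 2)*(c^2 - 2*c - 3) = (c - 2)*(c + 1)*(c - 3)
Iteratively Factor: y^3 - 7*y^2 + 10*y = (y)*(y^2 - 7*y + 10) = y*(y - 5)*(y - 2)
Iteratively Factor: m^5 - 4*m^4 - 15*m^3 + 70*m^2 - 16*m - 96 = (m - 3)*(m^4 - m^3 - 18*m^2 + 16*m + 32) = (m - 4)*(m - 3)*(m^3 + 3*m^2 - 6*m - 8) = (m - 4)*(m - 3)*(m - 2)*(m^2 + 5*m + 4) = (m - 4)*(m - 3)*(m - 2)*(m + 4)*(m + 1)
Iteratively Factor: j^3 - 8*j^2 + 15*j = (j - 3)*(j^2 - 5*j) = (j - 5)*(j - 3)*(j)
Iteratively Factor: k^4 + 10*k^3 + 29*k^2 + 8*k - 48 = (k + 4)*(k^3 + 6*k^2 + 5*k - 12) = (k + 3)*(k + 4)*(k^2 + 3*k - 4) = (k + 3)*(k + 4)^2*(k - 1)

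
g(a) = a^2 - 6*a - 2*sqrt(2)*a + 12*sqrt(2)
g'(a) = 2*a - 6 - 2*sqrt(2)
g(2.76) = 0.22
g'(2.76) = -3.31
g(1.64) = 5.18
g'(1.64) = -5.55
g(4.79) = -2.37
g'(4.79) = 0.75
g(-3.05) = 53.20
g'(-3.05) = -14.93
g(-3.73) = 63.81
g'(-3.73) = -16.29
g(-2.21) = 41.37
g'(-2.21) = -13.25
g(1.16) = 8.08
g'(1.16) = -6.51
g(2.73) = 0.32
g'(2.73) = -3.37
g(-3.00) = 52.46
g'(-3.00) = -14.83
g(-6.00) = 105.94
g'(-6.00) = -20.83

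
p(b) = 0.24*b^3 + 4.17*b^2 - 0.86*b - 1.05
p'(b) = 0.72*b^2 + 8.34*b - 0.86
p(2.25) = 20.86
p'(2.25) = 21.55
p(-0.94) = 3.24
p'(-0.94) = -8.06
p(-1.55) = 9.41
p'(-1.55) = -12.06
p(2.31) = 22.17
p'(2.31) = 22.25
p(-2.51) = 23.58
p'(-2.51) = -17.26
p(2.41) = 24.46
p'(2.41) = 23.42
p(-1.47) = 8.46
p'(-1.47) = -11.56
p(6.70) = 252.56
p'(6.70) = 87.34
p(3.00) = 40.38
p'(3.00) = 30.64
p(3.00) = 40.38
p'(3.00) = 30.64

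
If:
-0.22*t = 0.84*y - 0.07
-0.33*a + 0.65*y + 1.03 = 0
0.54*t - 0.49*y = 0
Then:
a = 3.25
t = 0.06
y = 0.07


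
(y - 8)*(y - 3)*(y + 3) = y^3 - 8*y^2 - 9*y + 72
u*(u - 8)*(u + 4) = u^3 - 4*u^2 - 32*u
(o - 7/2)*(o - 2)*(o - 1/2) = o^3 - 6*o^2 + 39*o/4 - 7/2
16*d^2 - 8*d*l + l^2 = (-4*d + l)^2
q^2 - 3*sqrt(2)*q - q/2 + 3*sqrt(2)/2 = (q - 1/2)*(q - 3*sqrt(2))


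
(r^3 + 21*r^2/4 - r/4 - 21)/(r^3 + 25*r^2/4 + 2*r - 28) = (r + 3)/(r + 4)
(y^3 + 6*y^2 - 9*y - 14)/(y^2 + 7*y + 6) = (y^2 + 5*y - 14)/(y + 6)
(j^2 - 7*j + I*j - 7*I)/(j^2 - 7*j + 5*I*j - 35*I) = (j + I)/(j + 5*I)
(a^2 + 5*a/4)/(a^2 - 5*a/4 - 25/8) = 2*a/(2*a - 5)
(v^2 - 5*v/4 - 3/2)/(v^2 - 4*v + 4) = (v + 3/4)/(v - 2)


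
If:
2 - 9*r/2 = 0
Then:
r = 4/9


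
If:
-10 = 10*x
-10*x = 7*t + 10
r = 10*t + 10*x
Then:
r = -10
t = 0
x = -1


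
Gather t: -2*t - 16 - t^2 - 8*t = -t^2 - 10*t - 16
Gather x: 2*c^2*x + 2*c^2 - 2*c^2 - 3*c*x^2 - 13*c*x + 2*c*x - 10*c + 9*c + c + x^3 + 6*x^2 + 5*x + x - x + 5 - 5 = x^3 + x^2*(6 - 3*c) + x*(2*c^2 - 11*c + 5)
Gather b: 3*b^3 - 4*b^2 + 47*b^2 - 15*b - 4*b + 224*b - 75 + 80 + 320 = 3*b^3 + 43*b^2 + 205*b + 325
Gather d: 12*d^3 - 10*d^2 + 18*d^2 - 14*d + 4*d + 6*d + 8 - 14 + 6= 12*d^3 + 8*d^2 - 4*d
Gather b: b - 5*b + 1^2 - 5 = -4*b - 4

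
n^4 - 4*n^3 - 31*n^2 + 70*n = n*(n - 7)*(n - 2)*(n + 5)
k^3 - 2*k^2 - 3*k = k*(k - 3)*(k + 1)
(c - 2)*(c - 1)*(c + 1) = c^3 - 2*c^2 - c + 2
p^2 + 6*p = p*(p + 6)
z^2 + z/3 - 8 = (z - 8/3)*(z + 3)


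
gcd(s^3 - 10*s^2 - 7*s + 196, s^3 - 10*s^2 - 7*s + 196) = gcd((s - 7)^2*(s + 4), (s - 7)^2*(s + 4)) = s^3 - 10*s^2 - 7*s + 196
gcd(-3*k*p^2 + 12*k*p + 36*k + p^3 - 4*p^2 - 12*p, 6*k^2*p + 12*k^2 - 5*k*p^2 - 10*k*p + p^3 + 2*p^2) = -3*k*p - 6*k + p^2 + 2*p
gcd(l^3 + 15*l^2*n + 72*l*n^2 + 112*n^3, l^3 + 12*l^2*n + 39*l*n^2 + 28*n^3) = l^2 + 11*l*n + 28*n^2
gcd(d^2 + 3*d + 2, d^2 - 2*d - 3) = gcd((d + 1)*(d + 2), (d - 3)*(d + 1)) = d + 1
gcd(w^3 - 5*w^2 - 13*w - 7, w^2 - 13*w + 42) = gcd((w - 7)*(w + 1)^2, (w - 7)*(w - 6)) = w - 7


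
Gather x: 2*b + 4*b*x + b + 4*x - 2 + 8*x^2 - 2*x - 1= 3*b + 8*x^2 + x*(4*b + 2) - 3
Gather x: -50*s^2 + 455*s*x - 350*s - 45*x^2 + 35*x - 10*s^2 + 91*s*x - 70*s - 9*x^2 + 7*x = -60*s^2 - 420*s - 54*x^2 + x*(546*s + 42)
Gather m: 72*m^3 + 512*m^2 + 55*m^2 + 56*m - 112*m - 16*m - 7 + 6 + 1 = 72*m^3 + 567*m^2 - 72*m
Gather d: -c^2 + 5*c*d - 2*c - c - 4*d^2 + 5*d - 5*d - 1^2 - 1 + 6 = -c^2 + 5*c*d - 3*c - 4*d^2 + 4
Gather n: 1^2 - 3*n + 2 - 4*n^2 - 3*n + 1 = -4*n^2 - 6*n + 4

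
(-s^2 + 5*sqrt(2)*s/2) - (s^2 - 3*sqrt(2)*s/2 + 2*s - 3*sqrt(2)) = -2*s^2 - 2*s + 4*sqrt(2)*s + 3*sqrt(2)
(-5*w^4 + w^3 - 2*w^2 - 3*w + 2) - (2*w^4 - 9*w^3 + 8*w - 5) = -7*w^4 + 10*w^3 - 2*w^2 - 11*w + 7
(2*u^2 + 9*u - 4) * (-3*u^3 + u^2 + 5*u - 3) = -6*u^5 - 25*u^4 + 31*u^3 + 35*u^2 - 47*u + 12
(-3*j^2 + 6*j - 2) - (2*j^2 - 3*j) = -5*j^2 + 9*j - 2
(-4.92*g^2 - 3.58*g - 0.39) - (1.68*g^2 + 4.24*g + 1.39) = -6.6*g^2 - 7.82*g - 1.78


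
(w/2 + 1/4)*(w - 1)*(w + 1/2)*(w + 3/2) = w^4/2 + 3*w^3/4 - 3*w^2/8 - 11*w/16 - 3/16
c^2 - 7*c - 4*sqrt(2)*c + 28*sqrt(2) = (c - 7)*(c - 4*sqrt(2))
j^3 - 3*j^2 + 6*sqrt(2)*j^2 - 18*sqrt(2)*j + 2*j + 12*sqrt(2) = (j - 2)*(j - 1)*(j + 6*sqrt(2))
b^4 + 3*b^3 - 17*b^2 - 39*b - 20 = (b - 4)*(b + 1)^2*(b + 5)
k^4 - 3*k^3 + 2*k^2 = k^2*(k - 2)*(k - 1)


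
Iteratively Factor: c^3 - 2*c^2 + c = (c)*(c^2 - 2*c + 1) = c*(c - 1)*(c - 1)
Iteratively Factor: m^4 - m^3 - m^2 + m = (m - 1)*(m^3 - m) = (m - 1)^2*(m^2 + m) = m*(m - 1)^2*(m + 1)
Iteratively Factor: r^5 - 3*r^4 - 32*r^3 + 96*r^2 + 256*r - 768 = (r + 4)*(r^4 - 7*r^3 - 4*r^2 + 112*r - 192) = (r - 3)*(r + 4)*(r^3 - 4*r^2 - 16*r + 64) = (r - 3)*(r + 4)^2*(r^2 - 8*r + 16) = (r - 4)*(r - 3)*(r + 4)^2*(r - 4)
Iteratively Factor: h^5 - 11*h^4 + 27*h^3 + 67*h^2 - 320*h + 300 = (h - 2)*(h^4 - 9*h^3 + 9*h^2 + 85*h - 150) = (h - 5)*(h - 2)*(h^3 - 4*h^2 - 11*h + 30) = (h - 5)^2*(h - 2)*(h^2 + h - 6) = (h - 5)^2*(h - 2)^2*(h + 3)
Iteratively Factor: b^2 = (b)*(b)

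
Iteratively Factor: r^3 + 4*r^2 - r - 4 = (r - 1)*(r^2 + 5*r + 4) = (r - 1)*(r + 4)*(r + 1)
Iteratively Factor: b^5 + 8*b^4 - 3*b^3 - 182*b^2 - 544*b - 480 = (b + 4)*(b^4 + 4*b^3 - 19*b^2 - 106*b - 120) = (b + 2)*(b + 4)*(b^3 + 2*b^2 - 23*b - 60) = (b + 2)*(b + 3)*(b + 4)*(b^2 - b - 20) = (b - 5)*(b + 2)*(b + 3)*(b + 4)*(b + 4)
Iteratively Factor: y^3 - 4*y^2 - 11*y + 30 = (y + 3)*(y^2 - 7*y + 10) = (y - 2)*(y + 3)*(y - 5)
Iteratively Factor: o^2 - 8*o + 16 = (o - 4)*(o - 4)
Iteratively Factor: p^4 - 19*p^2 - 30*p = (p + 2)*(p^3 - 2*p^2 - 15*p) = p*(p + 2)*(p^2 - 2*p - 15) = p*(p + 2)*(p + 3)*(p - 5)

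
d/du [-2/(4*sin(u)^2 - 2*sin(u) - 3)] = 4*(4*sin(u) - 1)*cos(u)/(-4*sin(u)^2 + 2*sin(u) + 3)^2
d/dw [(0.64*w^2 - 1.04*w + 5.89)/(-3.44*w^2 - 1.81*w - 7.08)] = (-4.736*w^2 + 31.4608*w + 18.0241)/(11.8336*w^4 + 12.4528*w^3 + 51.9865*w^2 + 25.6296*w + 50.1264)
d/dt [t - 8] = 1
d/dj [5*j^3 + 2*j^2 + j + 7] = 15*j^2 + 4*j + 1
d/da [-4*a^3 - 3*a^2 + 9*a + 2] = -12*a^2 - 6*a + 9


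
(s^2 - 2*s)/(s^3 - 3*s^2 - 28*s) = (2 - s)/(-s^2 + 3*s + 28)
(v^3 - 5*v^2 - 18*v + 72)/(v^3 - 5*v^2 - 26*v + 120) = (v^2 + v - 12)/(v^2 + v - 20)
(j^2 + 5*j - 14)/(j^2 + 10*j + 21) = (j - 2)/(j + 3)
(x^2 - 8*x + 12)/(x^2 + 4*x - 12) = (x - 6)/(x + 6)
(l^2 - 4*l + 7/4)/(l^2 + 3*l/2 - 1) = (l - 7/2)/(l + 2)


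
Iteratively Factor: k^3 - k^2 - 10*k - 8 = (k + 2)*(k^2 - 3*k - 4) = (k - 4)*(k + 2)*(k + 1)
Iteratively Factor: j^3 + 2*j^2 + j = (j)*(j^2 + 2*j + 1) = j*(j + 1)*(j + 1)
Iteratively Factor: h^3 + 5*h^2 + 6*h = (h + 2)*(h^2 + 3*h) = h*(h + 2)*(h + 3)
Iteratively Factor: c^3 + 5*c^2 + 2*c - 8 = (c + 2)*(c^2 + 3*c - 4) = (c + 2)*(c + 4)*(c - 1)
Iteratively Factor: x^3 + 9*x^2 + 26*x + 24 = (x + 4)*(x^2 + 5*x + 6) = (x + 3)*(x + 4)*(x + 2)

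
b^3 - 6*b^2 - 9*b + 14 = (b - 7)*(b - 1)*(b + 2)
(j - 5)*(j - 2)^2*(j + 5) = j^4 - 4*j^3 - 21*j^2 + 100*j - 100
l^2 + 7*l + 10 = (l + 2)*(l + 5)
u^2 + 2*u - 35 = (u - 5)*(u + 7)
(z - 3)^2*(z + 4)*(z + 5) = z^4 + 3*z^3 - 25*z^2 - 39*z + 180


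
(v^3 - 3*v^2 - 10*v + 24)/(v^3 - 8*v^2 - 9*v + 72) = (v^2 - 6*v + 8)/(v^2 - 11*v + 24)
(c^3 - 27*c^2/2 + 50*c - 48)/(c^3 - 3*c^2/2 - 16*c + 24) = (c - 8)/(c + 4)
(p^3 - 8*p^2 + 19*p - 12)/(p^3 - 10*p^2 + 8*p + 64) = (p^2 - 4*p + 3)/(p^2 - 6*p - 16)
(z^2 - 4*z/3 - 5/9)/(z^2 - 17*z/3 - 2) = (z - 5/3)/(z - 6)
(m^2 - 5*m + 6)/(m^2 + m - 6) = (m - 3)/(m + 3)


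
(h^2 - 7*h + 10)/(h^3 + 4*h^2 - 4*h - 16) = (h - 5)/(h^2 + 6*h + 8)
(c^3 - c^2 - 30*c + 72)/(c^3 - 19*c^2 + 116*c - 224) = (c^2 + 3*c - 18)/(c^2 - 15*c + 56)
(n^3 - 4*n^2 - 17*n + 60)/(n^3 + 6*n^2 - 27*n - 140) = (n - 3)/(n + 7)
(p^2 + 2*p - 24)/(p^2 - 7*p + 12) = (p + 6)/(p - 3)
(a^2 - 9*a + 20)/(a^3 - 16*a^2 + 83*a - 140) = 1/(a - 7)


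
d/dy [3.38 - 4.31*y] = -4.31000000000000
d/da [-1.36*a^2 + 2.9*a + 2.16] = 2.9 - 2.72*a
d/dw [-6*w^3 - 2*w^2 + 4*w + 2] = -18*w^2 - 4*w + 4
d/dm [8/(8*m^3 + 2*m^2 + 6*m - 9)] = 16*(-12*m^2 - 2*m - 3)/(8*m^3 + 2*m^2 + 6*m - 9)^2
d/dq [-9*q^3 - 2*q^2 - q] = -27*q^2 - 4*q - 1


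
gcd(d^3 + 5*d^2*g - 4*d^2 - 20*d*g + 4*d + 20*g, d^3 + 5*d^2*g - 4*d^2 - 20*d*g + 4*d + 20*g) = d^3 + 5*d^2*g - 4*d^2 - 20*d*g + 4*d + 20*g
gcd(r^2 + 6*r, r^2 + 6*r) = r^2 + 6*r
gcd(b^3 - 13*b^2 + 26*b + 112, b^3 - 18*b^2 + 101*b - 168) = b^2 - 15*b + 56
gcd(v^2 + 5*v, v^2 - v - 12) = 1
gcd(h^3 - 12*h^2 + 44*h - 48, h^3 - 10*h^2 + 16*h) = h - 2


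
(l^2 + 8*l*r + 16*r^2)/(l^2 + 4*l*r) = (l + 4*r)/l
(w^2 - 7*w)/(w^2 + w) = (w - 7)/(w + 1)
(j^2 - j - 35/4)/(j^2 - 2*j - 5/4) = (-4*j^2 + 4*j + 35)/(-4*j^2 + 8*j + 5)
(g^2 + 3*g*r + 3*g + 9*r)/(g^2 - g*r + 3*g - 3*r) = (-g - 3*r)/(-g + r)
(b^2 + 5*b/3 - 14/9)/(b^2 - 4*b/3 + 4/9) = (3*b + 7)/(3*b - 2)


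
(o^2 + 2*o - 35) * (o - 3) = o^3 - o^2 - 41*o + 105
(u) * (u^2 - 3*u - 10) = u^3 - 3*u^2 - 10*u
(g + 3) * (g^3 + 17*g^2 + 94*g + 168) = g^4 + 20*g^3 + 145*g^2 + 450*g + 504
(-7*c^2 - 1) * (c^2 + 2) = -7*c^4 - 15*c^2 - 2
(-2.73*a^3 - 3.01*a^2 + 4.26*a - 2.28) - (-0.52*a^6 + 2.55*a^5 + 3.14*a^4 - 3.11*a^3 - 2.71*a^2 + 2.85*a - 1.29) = 0.52*a^6 - 2.55*a^5 - 3.14*a^4 + 0.38*a^3 - 0.3*a^2 + 1.41*a - 0.99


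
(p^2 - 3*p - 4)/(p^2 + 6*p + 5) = (p - 4)/(p + 5)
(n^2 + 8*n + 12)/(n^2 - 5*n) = (n^2 + 8*n + 12)/(n*(n - 5))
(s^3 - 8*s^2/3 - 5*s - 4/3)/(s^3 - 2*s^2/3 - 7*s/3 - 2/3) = (s - 4)/(s - 2)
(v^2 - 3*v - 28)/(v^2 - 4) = (v^2 - 3*v - 28)/(v^2 - 4)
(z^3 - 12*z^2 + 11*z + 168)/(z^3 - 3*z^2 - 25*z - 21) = (z - 8)/(z + 1)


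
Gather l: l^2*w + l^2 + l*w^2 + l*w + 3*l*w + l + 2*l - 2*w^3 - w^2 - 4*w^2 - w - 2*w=l^2*(w + 1) + l*(w^2 + 4*w + 3) - 2*w^3 - 5*w^2 - 3*w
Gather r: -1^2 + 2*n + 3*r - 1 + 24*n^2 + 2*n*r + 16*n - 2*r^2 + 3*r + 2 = 24*n^2 + 18*n - 2*r^2 + r*(2*n + 6)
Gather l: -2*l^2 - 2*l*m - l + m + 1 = -2*l^2 + l*(-2*m - 1) + m + 1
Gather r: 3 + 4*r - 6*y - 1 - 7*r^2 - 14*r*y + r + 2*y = -7*r^2 + r*(5 - 14*y) - 4*y + 2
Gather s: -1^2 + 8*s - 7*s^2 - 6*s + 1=-7*s^2 + 2*s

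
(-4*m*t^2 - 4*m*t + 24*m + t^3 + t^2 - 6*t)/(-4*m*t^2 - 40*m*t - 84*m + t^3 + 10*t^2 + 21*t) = (t - 2)/(t + 7)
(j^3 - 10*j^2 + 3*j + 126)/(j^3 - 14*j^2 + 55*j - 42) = (j + 3)/(j - 1)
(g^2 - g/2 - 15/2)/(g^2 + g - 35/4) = 2*(2*g^2 - g - 15)/(4*g^2 + 4*g - 35)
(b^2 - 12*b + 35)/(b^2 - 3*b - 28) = (b - 5)/(b + 4)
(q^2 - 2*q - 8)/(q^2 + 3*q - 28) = (q + 2)/(q + 7)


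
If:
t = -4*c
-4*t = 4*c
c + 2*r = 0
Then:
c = 0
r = 0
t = 0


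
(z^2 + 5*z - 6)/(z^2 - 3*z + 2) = (z + 6)/(z - 2)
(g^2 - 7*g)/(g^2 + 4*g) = (g - 7)/(g + 4)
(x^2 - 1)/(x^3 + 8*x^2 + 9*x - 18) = (x + 1)/(x^2 + 9*x + 18)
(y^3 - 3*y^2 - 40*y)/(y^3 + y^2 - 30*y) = (y^2 - 3*y - 40)/(y^2 + y - 30)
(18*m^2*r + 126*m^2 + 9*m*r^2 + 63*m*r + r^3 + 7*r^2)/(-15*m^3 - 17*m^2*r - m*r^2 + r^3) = (6*m*r + 42*m + r^2 + 7*r)/(-5*m^2 - 4*m*r + r^2)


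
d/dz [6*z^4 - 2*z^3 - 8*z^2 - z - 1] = 24*z^3 - 6*z^2 - 16*z - 1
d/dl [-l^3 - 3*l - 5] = -3*l^2 - 3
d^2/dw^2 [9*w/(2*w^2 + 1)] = 36*w*(2*w^2 - 3)/(2*w^2 + 1)^3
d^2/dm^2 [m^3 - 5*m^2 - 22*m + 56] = 6*m - 10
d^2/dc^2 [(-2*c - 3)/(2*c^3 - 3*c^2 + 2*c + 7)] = 2*(-24*c^5 - 36*c^4 + 134*c^3 + 51*c^2 + 54*c - 47)/(8*c^9 - 36*c^8 + 78*c^7 - 15*c^6 - 174*c^5 + 321*c^4 + 50*c^3 - 357*c^2 + 294*c + 343)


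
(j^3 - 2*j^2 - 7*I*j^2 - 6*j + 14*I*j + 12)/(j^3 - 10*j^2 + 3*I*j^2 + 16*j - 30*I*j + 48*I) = (j^2 - 7*I*j - 6)/(j^2 + j*(-8 + 3*I) - 24*I)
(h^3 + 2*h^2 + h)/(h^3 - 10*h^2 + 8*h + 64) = h*(h^2 + 2*h + 1)/(h^3 - 10*h^2 + 8*h + 64)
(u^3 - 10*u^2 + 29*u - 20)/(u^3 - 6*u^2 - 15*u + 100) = (u^2 - 5*u + 4)/(u^2 - u - 20)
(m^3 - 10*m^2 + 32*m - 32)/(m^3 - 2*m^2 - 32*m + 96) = (m - 2)/(m + 6)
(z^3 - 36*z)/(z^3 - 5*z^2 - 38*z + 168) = z*(z - 6)/(z^2 - 11*z + 28)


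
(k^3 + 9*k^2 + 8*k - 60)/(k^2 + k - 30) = (k^2 + 3*k - 10)/(k - 5)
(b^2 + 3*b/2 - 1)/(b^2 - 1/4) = 2*(b + 2)/(2*b + 1)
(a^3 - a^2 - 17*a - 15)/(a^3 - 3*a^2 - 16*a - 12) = (a^2 - 2*a - 15)/(a^2 - 4*a - 12)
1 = 1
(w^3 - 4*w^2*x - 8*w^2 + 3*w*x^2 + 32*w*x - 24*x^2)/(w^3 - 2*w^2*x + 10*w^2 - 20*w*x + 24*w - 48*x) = (w^3 - 4*w^2*x - 8*w^2 + 3*w*x^2 + 32*w*x - 24*x^2)/(w^3 - 2*w^2*x + 10*w^2 - 20*w*x + 24*w - 48*x)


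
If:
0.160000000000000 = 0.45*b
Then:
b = 0.36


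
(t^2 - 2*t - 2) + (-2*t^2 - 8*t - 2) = -t^2 - 10*t - 4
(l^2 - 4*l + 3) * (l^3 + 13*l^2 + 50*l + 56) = l^5 + 9*l^4 + l^3 - 105*l^2 - 74*l + 168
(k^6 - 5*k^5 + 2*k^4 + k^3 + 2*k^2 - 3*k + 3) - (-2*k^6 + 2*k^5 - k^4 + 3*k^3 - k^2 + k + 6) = 3*k^6 - 7*k^5 + 3*k^4 - 2*k^3 + 3*k^2 - 4*k - 3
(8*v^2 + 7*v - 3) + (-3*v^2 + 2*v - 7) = 5*v^2 + 9*v - 10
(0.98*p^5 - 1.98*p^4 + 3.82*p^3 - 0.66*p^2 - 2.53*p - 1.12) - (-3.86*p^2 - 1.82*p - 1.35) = 0.98*p^5 - 1.98*p^4 + 3.82*p^3 + 3.2*p^2 - 0.71*p + 0.23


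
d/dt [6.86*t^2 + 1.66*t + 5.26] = 13.72*t + 1.66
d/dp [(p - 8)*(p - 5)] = 2*p - 13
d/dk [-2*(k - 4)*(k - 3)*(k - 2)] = -6*k^2 + 36*k - 52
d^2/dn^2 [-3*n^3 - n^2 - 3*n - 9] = -18*n - 2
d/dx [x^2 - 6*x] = 2*x - 6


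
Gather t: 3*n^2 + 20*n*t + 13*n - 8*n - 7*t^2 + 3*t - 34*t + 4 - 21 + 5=3*n^2 + 5*n - 7*t^2 + t*(20*n - 31) - 12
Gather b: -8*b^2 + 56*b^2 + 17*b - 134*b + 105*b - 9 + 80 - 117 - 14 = 48*b^2 - 12*b - 60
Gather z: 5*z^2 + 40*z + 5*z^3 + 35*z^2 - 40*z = 5*z^3 + 40*z^2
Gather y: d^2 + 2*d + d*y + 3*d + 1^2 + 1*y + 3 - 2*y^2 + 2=d^2 + 5*d - 2*y^2 + y*(d + 1) + 6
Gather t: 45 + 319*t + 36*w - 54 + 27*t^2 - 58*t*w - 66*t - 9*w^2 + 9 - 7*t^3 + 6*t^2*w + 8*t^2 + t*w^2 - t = -7*t^3 + t^2*(6*w + 35) + t*(w^2 - 58*w + 252) - 9*w^2 + 36*w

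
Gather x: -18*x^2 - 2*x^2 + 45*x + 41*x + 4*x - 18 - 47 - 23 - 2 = -20*x^2 + 90*x - 90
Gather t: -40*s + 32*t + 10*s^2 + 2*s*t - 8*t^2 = 10*s^2 - 40*s - 8*t^2 + t*(2*s + 32)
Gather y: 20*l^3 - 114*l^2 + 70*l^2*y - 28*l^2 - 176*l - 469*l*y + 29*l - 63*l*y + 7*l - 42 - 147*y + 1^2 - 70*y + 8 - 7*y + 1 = 20*l^3 - 142*l^2 - 140*l + y*(70*l^2 - 532*l - 224) - 32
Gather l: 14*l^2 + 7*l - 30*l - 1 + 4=14*l^2 - 23*l + 3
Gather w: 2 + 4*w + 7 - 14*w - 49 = -10*w - 40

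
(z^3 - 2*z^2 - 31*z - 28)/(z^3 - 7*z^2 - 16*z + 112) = (z + 1)/(z - 4)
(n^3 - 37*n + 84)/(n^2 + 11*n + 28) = (n^2 - 7*n + 12)/(n + 4)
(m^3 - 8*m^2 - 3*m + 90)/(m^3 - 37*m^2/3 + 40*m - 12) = 3*(m^2 - 2*m - 15)/(3*m^2 - 19*m + 6)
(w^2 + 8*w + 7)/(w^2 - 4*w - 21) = (w^2 + 8*w + 7)/(w^2 - 4*w - 21)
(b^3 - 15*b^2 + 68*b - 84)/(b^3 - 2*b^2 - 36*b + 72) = (b - 7)/(b + 6)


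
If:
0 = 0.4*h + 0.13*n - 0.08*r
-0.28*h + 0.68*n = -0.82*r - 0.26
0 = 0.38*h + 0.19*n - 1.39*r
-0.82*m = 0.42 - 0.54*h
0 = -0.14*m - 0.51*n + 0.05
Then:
No Solution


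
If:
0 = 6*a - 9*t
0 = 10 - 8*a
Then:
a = 5/4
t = 5/6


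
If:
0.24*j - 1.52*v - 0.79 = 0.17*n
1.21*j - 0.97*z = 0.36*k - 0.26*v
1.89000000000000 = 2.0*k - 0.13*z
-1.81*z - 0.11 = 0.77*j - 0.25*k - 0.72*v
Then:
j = 0.232287661004293*z + 0.259257980212806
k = 0.065*z + 0.945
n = -24.1685471455709*z - 5.19228562957757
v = 2.73973819301848*z + 0.101914784394251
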